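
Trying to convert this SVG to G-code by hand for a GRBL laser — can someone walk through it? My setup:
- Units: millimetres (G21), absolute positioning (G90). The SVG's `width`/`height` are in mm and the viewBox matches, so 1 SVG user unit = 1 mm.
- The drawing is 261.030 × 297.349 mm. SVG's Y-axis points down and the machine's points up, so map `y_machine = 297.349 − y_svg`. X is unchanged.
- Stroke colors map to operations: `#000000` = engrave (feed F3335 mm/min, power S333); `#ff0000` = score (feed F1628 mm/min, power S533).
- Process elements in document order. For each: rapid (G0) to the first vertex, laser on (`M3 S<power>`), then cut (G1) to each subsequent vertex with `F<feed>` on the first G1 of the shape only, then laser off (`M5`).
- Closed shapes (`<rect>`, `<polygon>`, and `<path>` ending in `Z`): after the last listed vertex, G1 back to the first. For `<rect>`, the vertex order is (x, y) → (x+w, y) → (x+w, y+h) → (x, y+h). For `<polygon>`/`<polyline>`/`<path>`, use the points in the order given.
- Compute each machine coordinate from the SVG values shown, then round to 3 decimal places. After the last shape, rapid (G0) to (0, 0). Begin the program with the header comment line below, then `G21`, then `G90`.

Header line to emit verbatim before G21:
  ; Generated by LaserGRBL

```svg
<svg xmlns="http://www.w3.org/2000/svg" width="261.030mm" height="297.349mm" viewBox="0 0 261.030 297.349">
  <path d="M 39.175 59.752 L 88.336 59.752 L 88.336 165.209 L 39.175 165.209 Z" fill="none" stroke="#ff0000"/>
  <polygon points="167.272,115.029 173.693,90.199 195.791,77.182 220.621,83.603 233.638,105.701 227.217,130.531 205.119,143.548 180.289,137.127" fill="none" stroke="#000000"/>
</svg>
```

Since the viewBox matches the mm dimensions, user units are millimetres directly. The only transform is the Y-flip y_m = 297.349 − y_svg.

Shape 1 is a rectangle drawn with `<path>`. Its stroke #ff0000 means score at S533, F1628. After flipping Y the toolpath is (39.175,237.597) → (88.336,237.597) → (88.336,132.140) → (39.175,132.140) → (39.175,237.597), returning to the start.

Shape 2 is a regular polygon drawn with `<polygon>`. Its stroke #000000 means engrave at S333, F3335. After flipping Y the toolpath is (167.272,182.320) → (173.693,207.150) → (195.791,220.167) → (220.621,213.746) → (233.638,191.648) → (227.217,166.818) → (205.119,153.801) → (180.289,160.222) → (167.272,182.320), returning to the start.

; Generated by LaserGRBL
G21
G90
G0 X39.175 Y237.597
M3 S533
G1 X88.336 Y237.597 F1628
G1 X88.336 Y132.140
G1 X39.175 Y132.140
G1 X39.175 Y237.597
M5
G0 X167.272 Y182.320
M3 S333
G1 X173.693 Y207.150 F3335
G1 X195.791 Y220.167
G1 X220.621 Y213.746
G1 X233.638 Y191.648
G1 X227.217 Y166.818
G1 X205.119 Y153.801
G1 X180.289 Y160.222
G1 X167.272 Y182.320
M5
G0 X0.000 Y0.000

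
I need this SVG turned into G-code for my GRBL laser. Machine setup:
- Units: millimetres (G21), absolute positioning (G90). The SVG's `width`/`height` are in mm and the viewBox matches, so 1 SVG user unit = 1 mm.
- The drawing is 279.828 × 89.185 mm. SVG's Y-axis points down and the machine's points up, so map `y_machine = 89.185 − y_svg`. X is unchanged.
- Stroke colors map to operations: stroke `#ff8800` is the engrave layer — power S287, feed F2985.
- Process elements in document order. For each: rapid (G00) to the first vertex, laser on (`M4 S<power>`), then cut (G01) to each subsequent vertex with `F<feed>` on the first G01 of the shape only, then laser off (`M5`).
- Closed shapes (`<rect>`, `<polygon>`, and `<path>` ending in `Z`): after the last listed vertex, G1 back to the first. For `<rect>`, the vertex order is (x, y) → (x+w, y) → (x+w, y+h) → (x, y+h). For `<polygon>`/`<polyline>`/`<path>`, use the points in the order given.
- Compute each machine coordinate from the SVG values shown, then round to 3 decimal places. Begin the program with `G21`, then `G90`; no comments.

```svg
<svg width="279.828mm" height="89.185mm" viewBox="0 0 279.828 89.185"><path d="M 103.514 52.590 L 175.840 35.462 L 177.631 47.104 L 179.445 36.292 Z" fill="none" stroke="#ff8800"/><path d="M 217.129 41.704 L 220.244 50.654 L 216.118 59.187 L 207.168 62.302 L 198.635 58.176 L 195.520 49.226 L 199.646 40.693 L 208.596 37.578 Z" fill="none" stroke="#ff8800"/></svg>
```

viewBox `0 0 279.828 89.185` with mm width/height → 1 unit = 1 mm. Flip: y_m = 89.185 − y_svg.

**Shape 1** — `<path>` closed polygon, stroke `#ff8800` → engrave (S287, F2985). Machine vertices: (103.514,36.595) → (175.840,53.723) → (177.631,42.081) → (179.445,52.893) → (103.514,36.595). Closed: final G1 returns to the first vertex.

**Shape 2** — `<path>` regular polygon, stroke `#ff8800` → engrave (S287, F2985). Machine vertices: (217.129,47.481) → (220.244,38.531) → (216.118,29.998) → (207.168,26.883) → (198.635,31.009) → (195.520,39.959) → (199.646,48.492) → (208.596,51.607) → (217.129,47.481). Closed: final G1 returns to the first vertex.

G21
G90
G00 X103.514 Y36.595
M4 S287
G01 X175.840 Y53.723 F2985
G01 X177.631 Y42.081
G01 X179.445 Y52.893
G01 X103.514 Y36.595
M5
G00 X217.129 Y47.481
M4 S287
G01 X220.244 Y38.531 F2985
G01 X216.118 Y29.998
G01 X207.168 Y26.883
G01 X198.635 Y31.009
G01 X195.520 Y39.959
G01 X199.646 Y48.492
G01 X208.596 Y51.607
G01 X217.129 Y47.481
M5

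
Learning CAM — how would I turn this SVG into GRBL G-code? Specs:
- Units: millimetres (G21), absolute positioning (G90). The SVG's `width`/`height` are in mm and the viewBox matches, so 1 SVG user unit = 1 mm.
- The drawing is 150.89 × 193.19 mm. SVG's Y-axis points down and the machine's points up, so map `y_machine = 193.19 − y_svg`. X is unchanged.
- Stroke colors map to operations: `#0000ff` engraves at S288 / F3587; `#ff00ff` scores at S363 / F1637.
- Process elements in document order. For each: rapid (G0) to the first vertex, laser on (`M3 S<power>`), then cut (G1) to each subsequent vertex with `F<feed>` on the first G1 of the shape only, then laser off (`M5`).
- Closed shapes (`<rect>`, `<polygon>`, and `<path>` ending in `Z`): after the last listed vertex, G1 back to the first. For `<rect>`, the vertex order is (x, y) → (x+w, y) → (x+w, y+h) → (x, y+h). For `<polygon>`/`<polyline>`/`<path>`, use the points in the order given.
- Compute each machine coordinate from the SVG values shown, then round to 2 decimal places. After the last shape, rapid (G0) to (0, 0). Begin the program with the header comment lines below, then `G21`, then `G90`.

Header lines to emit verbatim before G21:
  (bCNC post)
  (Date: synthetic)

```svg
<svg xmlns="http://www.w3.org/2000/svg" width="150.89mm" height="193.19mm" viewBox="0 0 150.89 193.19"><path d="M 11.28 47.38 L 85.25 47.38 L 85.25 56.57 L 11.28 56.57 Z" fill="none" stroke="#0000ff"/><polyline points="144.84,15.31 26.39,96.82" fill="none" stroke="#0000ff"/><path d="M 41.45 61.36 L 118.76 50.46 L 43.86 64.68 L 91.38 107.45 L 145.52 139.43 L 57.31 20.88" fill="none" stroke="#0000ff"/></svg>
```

Since the viewBox matches the mm dimensions, user units are millimetres directly. The only transform is the Y-flip y_m = 193.19 − y_svg.

Shape 1 is a rectangle drawn with `<path>`. Its stroke #0000ff means engrave at S288, F3587. After flipping Y the toolpath is (11.28,145.81) → (85.25,145.81) → (85.25,136.62) → (11.28,136.62) → (11.28,145.81), returning to the start.

Shape 2 is a line segment drawn with `<polyline>`. Its stroke #0000ff means engrave at S288, F3587. After flipping Y the toolpath is (144.84,177.88) → (26.39,96.37).

Shape 3 is a open polyline drawn with `<path>`. Its stroke #0000ff means engrave at S288, F3587. After flipping Y the toolpath is (41.45,131.83) → (118.76,142.73) → (43.86,128.51) → (91.38,85.74) → (145.52,53.76) → (57.31,172.31).

(bCNC post)
(Date: synthetic)
G21
G90
G0 X11.28 Y145.81
M3 S288
G1 X85.25 Y145.81 F3587
G1 X85.25 Y136.62
G1 X11.28 Y136.62
G1 X11.28 Y145.81
M5
G0 X144.84 Y177.88
M3 S288
G1 X26.39 Y96.37 F3587
M5
G0 X41.45 Y131.83
M3 S288
G1 X118.76 Y142.73 F3587
G1 X43.86 Y128.51
G1 X91.38 Y85.74
G1 X145.52 Y53.76
G1 X57.31 Y172.31
M5
G0 X0.00 Y0.00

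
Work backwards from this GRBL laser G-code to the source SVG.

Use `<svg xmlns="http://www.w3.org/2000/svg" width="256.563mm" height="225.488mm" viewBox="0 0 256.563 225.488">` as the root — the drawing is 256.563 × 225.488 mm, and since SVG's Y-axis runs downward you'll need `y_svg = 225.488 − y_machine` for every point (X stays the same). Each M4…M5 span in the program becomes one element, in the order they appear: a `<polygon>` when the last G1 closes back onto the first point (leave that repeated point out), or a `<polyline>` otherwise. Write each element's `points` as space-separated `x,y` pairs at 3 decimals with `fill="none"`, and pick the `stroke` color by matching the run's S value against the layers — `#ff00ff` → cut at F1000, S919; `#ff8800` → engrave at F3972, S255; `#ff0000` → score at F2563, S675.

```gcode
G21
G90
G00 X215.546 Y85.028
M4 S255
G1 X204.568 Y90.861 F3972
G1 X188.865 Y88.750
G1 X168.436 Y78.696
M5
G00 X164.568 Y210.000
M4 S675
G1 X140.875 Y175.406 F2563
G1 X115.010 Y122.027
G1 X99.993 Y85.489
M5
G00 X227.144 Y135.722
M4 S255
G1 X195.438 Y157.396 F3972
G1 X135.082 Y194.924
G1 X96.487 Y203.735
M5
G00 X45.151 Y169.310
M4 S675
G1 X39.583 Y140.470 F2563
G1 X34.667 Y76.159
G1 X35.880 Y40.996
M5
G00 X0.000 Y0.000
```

<svg xmlns="http://www.w3.org/2000/svg" width="256.563mm" height="225.488mm" viewBox="0 0 256.563 225.488">
  <polyline points="215.546,140.460 204.568,134.627 188.865,136.738 168.436,146.792" fill="none" stroke="#ff8800"/>
  <polyline points="164.568,15.488 140.875,50.082 115.010,103.461 99.993,139.999" fill="none" stroke="#ff0000"/>
  <polyline points="227.144,89.766 195.438,68.092 135.082,30.564 96.487,21.753" fill="none" stroke="#ff8800"/>
  <polyline points="45.151,56.178 39.583,85.018 34.667,149.329 35.880,184.492" fill="none" stroke="#ff0000"/>
</svg>

y_svg = 225.488 − y_m.

[1] S255→`#ff8800` (engrave); open run; points: 215.546,140.460 204.568,134.627 188.865,136.738 168.436,146.792

[2] S675→`#ff0000` (score); open run; points: 164.568,15.488 140.875,50.082 115.010,103.461 99.993,139.999

[3] S255→`#ff8800` (engrave); open run; points: 227.144,89.766 195.438,68.092 135.082,30.564 96.487,21.753

[4] S675→`#ff0000` (score); open run; points: 45.151,56.178 39.583,85.018 34.667,149.329 35.880,184.492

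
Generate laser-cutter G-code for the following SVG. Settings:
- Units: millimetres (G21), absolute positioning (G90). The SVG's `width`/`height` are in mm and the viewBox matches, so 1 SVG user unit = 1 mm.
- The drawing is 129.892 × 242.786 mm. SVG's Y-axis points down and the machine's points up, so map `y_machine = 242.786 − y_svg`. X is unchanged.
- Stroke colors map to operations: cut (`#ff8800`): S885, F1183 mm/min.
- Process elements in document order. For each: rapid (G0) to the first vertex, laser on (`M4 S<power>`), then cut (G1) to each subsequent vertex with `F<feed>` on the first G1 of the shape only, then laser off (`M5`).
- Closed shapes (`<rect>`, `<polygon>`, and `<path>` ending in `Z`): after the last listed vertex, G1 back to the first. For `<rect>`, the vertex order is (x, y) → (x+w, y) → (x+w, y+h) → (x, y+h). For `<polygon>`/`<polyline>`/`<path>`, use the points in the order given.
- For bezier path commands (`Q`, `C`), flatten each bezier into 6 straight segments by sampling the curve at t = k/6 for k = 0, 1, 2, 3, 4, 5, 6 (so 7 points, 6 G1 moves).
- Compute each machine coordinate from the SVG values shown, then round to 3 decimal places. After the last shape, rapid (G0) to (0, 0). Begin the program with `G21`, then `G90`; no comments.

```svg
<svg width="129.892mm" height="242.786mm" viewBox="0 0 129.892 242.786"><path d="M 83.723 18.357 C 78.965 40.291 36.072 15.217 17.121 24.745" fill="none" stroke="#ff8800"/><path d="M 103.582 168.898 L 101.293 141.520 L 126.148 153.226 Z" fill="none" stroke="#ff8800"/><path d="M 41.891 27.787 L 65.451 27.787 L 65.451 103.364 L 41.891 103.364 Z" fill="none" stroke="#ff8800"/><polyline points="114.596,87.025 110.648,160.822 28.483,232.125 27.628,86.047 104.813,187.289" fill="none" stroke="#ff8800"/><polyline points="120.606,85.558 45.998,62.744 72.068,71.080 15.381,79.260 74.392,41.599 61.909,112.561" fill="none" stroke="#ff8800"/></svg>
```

Since the viewBox matches the mm dimensions, user units are millimetres directly. The only transform is the Y-flip y_m = 242.786 − y_svg.

Shape 1 is a cubic bezier drawn with `<path>`. Its stroke #ff8800 means cut at S885, F1183. After flipping Y the toolpath is (83.723,224.429) → (78.453,217.002) → (68.552,215.142) → (55.744,216.583) → (41.754,219.058) → (28.304,220.299) → (17.121,218.041).

Shape 2 is a regular polygon drawn with `<path>`. Its stroke #ff8800 means cut at S885, F1183. After flipping Y the toolpath is (103.582,73.888) → (101.293,101.266) → (126.148,89.560) → (103.582,73.888), returning to the start.

Shape 3 is a rectangle drawn with `<path>`. Its stroke #ff8800 means cut at S885, F1183. After flipping Y the toolpath is (41.891,214.999) → (65.451,214.999) → (65.451,139.422) → (41.891,139.422) → (41.891,214.999), returning to the start.

Shape 4 is a open polyline drawn with `<polyline>`. Its stroke #ff8800 means cut at S885, F1183. After flipping Y the toolpath is (114.596,155.761) → (110.648,81.964) → (28.483,10.661) → (27.628,156.739) → (104.813,55.497).

Shape 5 is a open polyline drawn with `<polyline>`. Its stroke #ff8800 means cut at S885, F1183. After flipping Y the toolpath is (120.606,157.228) → (45.998,180.042) → (72.068,171.706) → (15.381,163.526) → (74.392,201.187) → (61.909,130.225).

G21
G90
G0 X83.723 Y224.429
M4 S885
G1 X78.453 Y217.002 F1183
G1 X68.552 Y215.142
G1 X55.744 Y216.583
G1 X41.754 Y219.058
G1 X28.304 Y220.299
G1 X17.121 Y218.041
M5
G0 X103.582 Y73.888
M4 S885
G1 X101.293 Y101.266 F1183
G1 X126.148 Y89.560
G1 X103.582 Y73.888
M5
G0 X41.891 Y214.999
M4 S885
G1 X65.451 Y214.999 F1183
G1 X65.451 Y139.422
G1 X41.891 Y139.422
G1 X41.891 Y214.999
M5
G0 X114.596 Y155.761
M4 S885
G1 X110.648 Y81.964 F1183
G1 X28.483 Y10.661
G1 X27.628 Y156.739
G1 X104.813 Y55.497
M5
G0 X120.606 Y157.228
M4 S885
G1 X45.998 Y180.042 F1183
G1 X72.068 Y171.706
G1 X15.381 Y163.526
G1 X74.392 Y201.187
G1 X61.909 Y130.225
M5
G0 X0.000 Y0.000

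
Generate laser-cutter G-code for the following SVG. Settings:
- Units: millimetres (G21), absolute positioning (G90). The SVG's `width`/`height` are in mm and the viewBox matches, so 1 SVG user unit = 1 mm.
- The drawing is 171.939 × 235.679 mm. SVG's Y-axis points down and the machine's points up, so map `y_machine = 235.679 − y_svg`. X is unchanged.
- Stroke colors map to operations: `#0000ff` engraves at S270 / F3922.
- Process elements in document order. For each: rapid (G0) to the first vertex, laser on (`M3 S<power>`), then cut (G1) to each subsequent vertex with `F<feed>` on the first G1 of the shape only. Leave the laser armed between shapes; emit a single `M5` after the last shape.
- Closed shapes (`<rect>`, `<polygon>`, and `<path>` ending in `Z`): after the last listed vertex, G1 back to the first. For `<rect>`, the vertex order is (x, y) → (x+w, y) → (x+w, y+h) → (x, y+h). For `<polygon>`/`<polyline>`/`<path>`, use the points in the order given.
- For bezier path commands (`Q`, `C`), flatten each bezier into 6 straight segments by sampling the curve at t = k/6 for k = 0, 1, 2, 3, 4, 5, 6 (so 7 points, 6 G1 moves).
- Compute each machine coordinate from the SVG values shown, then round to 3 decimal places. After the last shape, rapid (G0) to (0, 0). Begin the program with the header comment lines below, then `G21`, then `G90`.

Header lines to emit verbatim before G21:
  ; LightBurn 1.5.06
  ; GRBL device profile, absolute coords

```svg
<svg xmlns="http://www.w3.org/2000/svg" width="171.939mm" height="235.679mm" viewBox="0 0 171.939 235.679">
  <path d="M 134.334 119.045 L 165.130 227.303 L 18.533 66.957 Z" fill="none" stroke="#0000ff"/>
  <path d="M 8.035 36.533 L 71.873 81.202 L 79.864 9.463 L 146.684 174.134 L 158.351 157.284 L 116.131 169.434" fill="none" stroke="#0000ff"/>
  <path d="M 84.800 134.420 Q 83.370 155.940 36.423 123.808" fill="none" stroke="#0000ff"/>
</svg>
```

Since the viewBox matches the mm dimensions, user units are millimetres directly. The only transform is the Y-flip y_m = 235.679 − y_svg.

Shape 1 is a closed polygon drawn with `<path>`. Its stroke #0000ff means engrave at S270, F3922. After flipping Y the toolpath is (134.334,116.634) → (165.130,8.376) → (18.533,168.722) → (134.334,116.634), returning to the start.

Shape 2 is a open polyline drawn with `<path>`. Its stroke #0000ff means engrave at S270, F3922. After flipping Y the toolpath is (8.035,199.146) → (71.873,154.477) → (79.864,226.216) → (146.684,61.545) → (158.351,78.395) → (116.131,66.245).

Shape 3 is a quadratic bezier drawn with `<path>`. Its stroke #0000ff means engrave at S270, F3922. After flipping Y the toolpath is (84.800,101.259) → (83.059,95.576) → (78.789,92.874) → (71.991,93.152) → (62.664,96.411) → (50.808,102.651) → (36.423,111.871).

; LightBurn 1.5.06
; GRBL device profile, absolute coords
G21
G90
G0 X134.334 Y116.634
M3 S270
G1 X165.130 Y8.376 F3922
G1 X18.533 Y168.722
G1 X134.334 Y116.634
G0 X8.035 Y199.146
M3 S270
G1 X71.873 Y154.477 F3922
G1 X79.864 Y226.216
G1 X146.684 Y61.545
G1 X158.351 Y78.395
G1 X116.131 Y66.245
G0 X84.800 Y101.259
M3 S270
G1 X83.059 Y95.576 F3922
G1 X78.789 Y92.874
G1 X71.991 Y93.152
G1 X62.664 Y96.411
G1 X50.808 Y102.651
G1 X36.423 Y111.871
M5
G0 X0.000 Y0.000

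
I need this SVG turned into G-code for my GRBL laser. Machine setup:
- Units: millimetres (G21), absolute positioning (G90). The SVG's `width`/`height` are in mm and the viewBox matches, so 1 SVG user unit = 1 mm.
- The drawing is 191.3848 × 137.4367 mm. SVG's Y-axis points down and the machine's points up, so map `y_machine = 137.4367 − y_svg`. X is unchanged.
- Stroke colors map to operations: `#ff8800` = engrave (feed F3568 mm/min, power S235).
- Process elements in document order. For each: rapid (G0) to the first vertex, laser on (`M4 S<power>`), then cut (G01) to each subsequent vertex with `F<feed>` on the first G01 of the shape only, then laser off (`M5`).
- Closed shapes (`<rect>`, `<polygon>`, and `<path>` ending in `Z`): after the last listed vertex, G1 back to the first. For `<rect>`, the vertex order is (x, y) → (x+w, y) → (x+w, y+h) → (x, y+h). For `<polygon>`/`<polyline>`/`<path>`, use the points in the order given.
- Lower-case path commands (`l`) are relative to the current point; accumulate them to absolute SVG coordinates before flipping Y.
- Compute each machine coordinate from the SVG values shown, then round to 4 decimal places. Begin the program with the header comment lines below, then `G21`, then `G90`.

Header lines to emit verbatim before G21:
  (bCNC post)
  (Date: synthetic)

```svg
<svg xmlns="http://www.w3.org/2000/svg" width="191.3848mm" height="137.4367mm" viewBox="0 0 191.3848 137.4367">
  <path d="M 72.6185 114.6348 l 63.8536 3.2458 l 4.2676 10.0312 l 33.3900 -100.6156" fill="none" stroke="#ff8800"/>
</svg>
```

Since the viewBox matches the mm dimensions, user units are millimetres directly. The only transform is the Y-flip y_m = 137.4367 − y_svg.

Shape 1 is a open polyline drawn with `<path>`. Its stroke #ff8800 means engrave at S235, F3568. After flipping Y the toolpath is (72.6185,22.8019) → (136.4721,19.5561) → (140.7397,9.5249) → (174.1297,110.1405).

(bCNC post)
(Date: synthetic)
G21
G90
G0 X72.6185 Y22.8019
M4 S235
G01 X136.4721 Y19.5561 F3568
G01 X140.7397 Y9.5249
G01 X174.1297 Y110.1405
M5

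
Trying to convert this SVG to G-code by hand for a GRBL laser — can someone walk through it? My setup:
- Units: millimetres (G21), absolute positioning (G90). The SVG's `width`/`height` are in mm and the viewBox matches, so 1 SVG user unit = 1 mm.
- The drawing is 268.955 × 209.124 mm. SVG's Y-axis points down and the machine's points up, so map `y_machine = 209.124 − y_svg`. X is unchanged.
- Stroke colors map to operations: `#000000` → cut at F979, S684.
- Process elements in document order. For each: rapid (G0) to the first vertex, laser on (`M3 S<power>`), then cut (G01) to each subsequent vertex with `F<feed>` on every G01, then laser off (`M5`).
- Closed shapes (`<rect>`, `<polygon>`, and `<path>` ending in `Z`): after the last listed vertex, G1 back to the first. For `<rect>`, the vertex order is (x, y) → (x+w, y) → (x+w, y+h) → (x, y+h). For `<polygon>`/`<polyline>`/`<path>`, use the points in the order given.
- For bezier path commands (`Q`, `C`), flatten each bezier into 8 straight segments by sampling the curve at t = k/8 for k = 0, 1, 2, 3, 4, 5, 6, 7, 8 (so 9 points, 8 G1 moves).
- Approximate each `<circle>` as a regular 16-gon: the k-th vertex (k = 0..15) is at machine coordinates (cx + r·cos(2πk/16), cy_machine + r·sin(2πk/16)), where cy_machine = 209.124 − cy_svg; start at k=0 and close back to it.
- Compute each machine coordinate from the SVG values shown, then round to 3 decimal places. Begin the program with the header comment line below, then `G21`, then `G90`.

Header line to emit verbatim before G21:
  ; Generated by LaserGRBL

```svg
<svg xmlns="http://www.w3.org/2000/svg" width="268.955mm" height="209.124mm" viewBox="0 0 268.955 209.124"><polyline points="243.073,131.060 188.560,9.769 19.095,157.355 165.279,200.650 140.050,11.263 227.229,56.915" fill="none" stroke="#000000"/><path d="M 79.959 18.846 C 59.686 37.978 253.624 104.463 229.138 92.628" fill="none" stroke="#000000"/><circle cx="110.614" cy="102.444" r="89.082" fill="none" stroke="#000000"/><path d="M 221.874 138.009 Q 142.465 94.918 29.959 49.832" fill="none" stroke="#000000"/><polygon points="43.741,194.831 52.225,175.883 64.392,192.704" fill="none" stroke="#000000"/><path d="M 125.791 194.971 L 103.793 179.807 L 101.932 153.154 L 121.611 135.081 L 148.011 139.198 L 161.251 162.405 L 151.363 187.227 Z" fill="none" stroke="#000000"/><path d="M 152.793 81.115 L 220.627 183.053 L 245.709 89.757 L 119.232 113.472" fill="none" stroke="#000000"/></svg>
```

; Generated by LaserGRBL
G21
G90
G0 X243.073 Y78.064
M3 S684
G01 X188.560 Y199.355 F979
G01 X19.095 Y51.769 F979
G01 X165.279 Y8.474 F979
G01 X140.050 Y197.861 F979
G01 X227.229 Y152.209 F979
M5
G0 X79.959 Y190.278
M3 S684
G01 X81.553 Y181.129 F979
G01 X98.159 Y169.014 F979
G01 X124.707 Y155.405 F979
G01 X156.128 Y141.774 F979
G01 X187.352 Y129.596 F979
G01 X213.308 Y120.341 F979
G01 X228.927 Y115.484 F979
G01 X229.138 Y116.496 F979
M5
G0 X199.696 Y106.680
M3 S684
G01 X192.915 Y140.770 F979
G01 X173.604 Y169.670 F979
G01 X144.704 Y188.981 F979
G01 X110.614 Y195.762 F979
G01 X76.524 Y188.981 F979
G01 X47.624 Y169.670 F979
G01 X28.313 Y140.770 F979
G01 X21.532 Y106.680 F979
G01 X28.313 Y72.590 F979
G01 X47.624 Y43.690 F979
G01 X76.524 Y24.379 F979
G01 X110.614 Y17.598 F979
G01 X144.704 Y24.379 F979
G01 X173.604 Y43.690 F979
G01 X192.915 Y72.590 F979
G01 X199.696 Y106.680 F979
M5
G0 X221.874 Y71.115
M3 S684
G01 X201.505 Y81.919 F979
G01 X180.101 Y92.785 F979
G01 X157.663 Y103.714 F979
G01 X134.191 Y114.705 F979
G01 X109.684 Y125.758 F979
G01 X84.143 Y136.874 F979
G01 X57.568 Y148.052 F979
G01 X29.959 Y159.292 F979
M5
G0 X43.741 Y14.293
M3 S684
G01 X52.225 Y33.241 F979
G01 X64.392 Y16.420 F979
G01 X43.741 Y14.293 F979
M5
G0 X125.791 Y14.153
M3 S684
G01 X103.793 Y29.317 F979
G01 X101.932 Y55.970 F979
G01 X121.611 Y74.043 F979
G01 X148.011 Y69.926 F979
G01 X161.251 Y46.719 F979
G01 X151.363 Y21.897 F979
G01 X125.791 Y14.153 F979
M5
G0 X152.793 Y128.009
M3 S684
G01 X220.627 Y26.071 F979
G01 X245.709 Y119.367 F979
G01 X119.232 Y95.652 F979
M5

viewBox `0 0 268.955 209.124` with mm width/height → 1 unit = 1 mm. Flip: y_m = 209.124 − y_svg.

**Shape 1** — `<polyline>` open polyline, stroke `#000000` → cut (S684, F979). Machine vertices: (243.073,78.064) → (188.560,199.355) → (19.095,51.769) → (165.279,8.474) → (140.050,197.861) → (227.229,152.209). Open path.

**Shape 2** — `<path>` cubic bezier, stroke `#000000` → cut (S684, F979). Control points (SVG): P0=(79.959,18.846), P1=(59.686,37.978), P2=(253.624,104.463), P3=(229.138,92.628); sampled at t=k/8. Machine vertices: (79.959,190.278) → (81.553,181.129) → (98.159,169.014) → (124.707,155.405) → (156.128,141.774) → (187.352,129.596) → (213.308,120.341) → (228.927,115.484) → (229.138,116.496). Open path.

**Shape 3** — `<circle>` circle, stroke `#000000` → cut (S684, F979). Machine vertices: (199.696,106.680) → (192.915,140.770) → (173.604,169.670) → (144.704,188.981) → (110.614,195.762) → (76.524,188.981) → (47.624,169.670) → (28.313,140.770) → (21.532,106.680) → (28.313,72.590) → (47.624,43.690) → (76.524,24.379) → (110.614,17.598) → (144.704,24.379) → (173.604,43.690) → (192.915,72.590) → (199.696,106.680). Closed: final G1 returns to the first vertex.

**Shape 4** — `<path>` quadratic bezier, stroke `#000000` → cut (S684, F979). Control points (SVG): P0=(221.874,138.009), P1=(142.465,94.918), P2=(29.959,49.832); sampled at t=k/8. Machine vertices: (221.874,71.115) → (201.505,81.919) → (180.101,92.785) → (157.663,103.714) → (134.191,114.705) → (109.684,125.758) → (84.143,136.874) → (57.568,148.052) → (29.959,159.292). Open path.

**Shape 5** — `<polygon>` regular polygon, stroke `#000000` → cut (S684, F979). Machine vertices: (43.741,14.293) → (52.225,33.241) → (64.392,16.420) → (43.741,14.293). Closed: final G1 returns to the first vertex.

**Shape 6** — `<path>` regular polygon, stroke `#000000` → cut (S684, F979). Machine vertices: (125.791,14.153) → (103.793,29.317) → (101.932,55.970) → (121.611,74.043) → (148.011,69.926) → (161.251,46.719) → (151.363,21.897) → (125.791,14.153). Closed: final G1 returns to the first vertex.

**Shape 7** — `<path>` open polyline, stroke `#000000` → cut (S684, F979). Machine vertices: (152.793,128.009) → (220.627,26.071) → (245.709,119.367) → (119.232,95.652). Open path.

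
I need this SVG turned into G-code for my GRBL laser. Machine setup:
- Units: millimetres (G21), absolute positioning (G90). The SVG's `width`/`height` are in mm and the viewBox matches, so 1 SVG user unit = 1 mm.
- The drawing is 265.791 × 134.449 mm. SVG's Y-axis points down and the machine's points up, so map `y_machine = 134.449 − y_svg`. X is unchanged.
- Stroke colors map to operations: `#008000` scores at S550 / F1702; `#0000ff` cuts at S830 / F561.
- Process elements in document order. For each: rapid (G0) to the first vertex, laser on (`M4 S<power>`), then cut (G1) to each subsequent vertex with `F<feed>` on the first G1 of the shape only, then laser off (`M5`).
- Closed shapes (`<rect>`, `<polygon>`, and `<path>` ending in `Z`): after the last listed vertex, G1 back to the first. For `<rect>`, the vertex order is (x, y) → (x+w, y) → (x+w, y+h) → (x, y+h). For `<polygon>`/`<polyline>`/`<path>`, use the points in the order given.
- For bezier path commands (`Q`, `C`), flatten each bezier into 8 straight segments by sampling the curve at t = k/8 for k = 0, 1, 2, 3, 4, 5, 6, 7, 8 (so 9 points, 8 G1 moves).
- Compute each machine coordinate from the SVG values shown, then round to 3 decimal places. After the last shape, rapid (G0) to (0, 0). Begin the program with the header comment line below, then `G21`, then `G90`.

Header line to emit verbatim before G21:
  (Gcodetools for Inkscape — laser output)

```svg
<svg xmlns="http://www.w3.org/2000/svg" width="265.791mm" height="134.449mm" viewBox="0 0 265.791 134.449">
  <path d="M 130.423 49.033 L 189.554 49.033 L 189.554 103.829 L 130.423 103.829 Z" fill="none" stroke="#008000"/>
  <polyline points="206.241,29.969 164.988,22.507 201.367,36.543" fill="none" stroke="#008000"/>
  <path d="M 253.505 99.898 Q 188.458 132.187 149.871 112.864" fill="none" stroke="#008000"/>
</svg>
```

1 u = 1 mm; y_m = 134.449 − y.

[1] `<path>` rectangle, #008000→score S550 F1702: (130.423,85.416) → (189.554,85.416) → (189.554,30.620) → (130.423,30.620) → (130.423,85.416) (closed)

[2] `<polyline>` open polyline, #008000→score S550 F1702: (206.241,104.480) → (164.988,111.942) → (201.367,97.906)

[3] `<path>` quadratic bezier, #008000→score S550 F1702: (253.505,34.551) → (237.657,27.285) → (222.635,21.632) → (208.441,17.592) → (195.073,15.165) → (182.532,14.351) → (170.818,15.149) → (159.931,17.561) → (149.871,21.585)

(Gcodetools for Inkscape — laser output)
G21
G90
G0 X130.423 Y85.416
M4 S550
G1 X189.554 Y85.416 F1702
G1 X189.554 Y30.620
G1 X130.423 Y30.620
G1 X130.423 Y85.416
M5
G0 X206.241 Y104.480
M4 S550
G1 X164.988 Y111.942 F1702
G1 X201.367 Y97.906
M5
G0 X253.505 Y34.551
M4 S550
G1 X237.657 Y27.285 F1702
G1 X222.635 Y21.632
G1 X208.441 Y17.592
G1 X195.073 Y15.165
G1 X182.532 Y14.351
G1 X170.818 Y15.149
G1 X159.931 Y17.561
G1 X149.871 Y21.585
M5
G0 X0.000 Y0.000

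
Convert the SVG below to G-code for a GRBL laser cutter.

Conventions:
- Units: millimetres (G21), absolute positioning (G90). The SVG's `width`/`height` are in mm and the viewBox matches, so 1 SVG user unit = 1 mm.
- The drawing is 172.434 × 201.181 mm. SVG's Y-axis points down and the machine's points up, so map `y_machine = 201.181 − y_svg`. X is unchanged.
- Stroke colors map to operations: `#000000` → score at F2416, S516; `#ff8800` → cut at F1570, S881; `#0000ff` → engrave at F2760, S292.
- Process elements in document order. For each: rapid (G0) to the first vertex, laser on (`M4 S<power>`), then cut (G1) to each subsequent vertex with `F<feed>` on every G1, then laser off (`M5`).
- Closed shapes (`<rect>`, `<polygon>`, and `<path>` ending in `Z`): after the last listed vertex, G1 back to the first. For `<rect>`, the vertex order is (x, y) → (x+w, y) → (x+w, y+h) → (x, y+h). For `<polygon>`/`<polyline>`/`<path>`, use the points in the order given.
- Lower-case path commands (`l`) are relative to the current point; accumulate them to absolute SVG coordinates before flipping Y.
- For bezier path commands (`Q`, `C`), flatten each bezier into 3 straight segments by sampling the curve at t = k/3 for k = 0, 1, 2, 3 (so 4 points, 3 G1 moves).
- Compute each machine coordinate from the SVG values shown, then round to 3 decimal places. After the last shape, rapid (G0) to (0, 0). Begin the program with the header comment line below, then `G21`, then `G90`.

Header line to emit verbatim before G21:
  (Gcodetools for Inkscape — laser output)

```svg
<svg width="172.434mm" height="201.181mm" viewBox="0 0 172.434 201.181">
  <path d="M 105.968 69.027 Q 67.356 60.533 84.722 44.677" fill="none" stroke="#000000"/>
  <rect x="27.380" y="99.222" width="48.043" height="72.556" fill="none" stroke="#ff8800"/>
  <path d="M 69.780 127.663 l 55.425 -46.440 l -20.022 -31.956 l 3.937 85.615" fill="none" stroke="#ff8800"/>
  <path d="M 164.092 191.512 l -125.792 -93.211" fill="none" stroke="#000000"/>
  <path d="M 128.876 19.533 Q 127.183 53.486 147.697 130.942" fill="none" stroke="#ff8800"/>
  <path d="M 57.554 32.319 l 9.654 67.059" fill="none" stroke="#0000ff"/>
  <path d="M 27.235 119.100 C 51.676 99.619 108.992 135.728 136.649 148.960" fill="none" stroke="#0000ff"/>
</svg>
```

1 u = 1 mm; y_m = 201.181 − y.

[1] `<path>` quadratic bezier, #000000→score S516 F2416: (105.968,132.154) → (86.446,138.635) → (79.364,146.751) → (84.722,156.504)

[2] `<rect>` rectangle, #ff8800→cut S881 F1570: (27.380,101.959) → (75.423,101.959) → (75.423,29.403) → (27.380,29.403) → (27.380,101.959) (closed)

[3] `<path>` open polyline, #ff8800→cut S881 F1570: (69.780,73.518) → (125.205,119.958) → (105.183,151.914) → (109.120,66.299)

[4] `<path>` line segment, #000000→score S516 F2416: (164.092,9.669) → (38.300,102.880)

[5] `<path>` quadratic bezier, #ff8800→cut S881 F1570: (128.876,181.648) → (130.215,154.179) → (136.488,117.043) → (147.697,70.239)

[6] `<path>` line segment, #0000ff→engrave S292 F2760: (57.554,168.862) → (67.208,101.803)

[7] `<path>` cubic bezier, #0000ff→engrave S292 F2760: (27.235,82.081) → (60.318,85.938) → (101.422,70.172) → (136.649,52.221)

(Gcodetools for Inkscape — laser output)
G21
G90
G0 X105.968 Y132.154
M4 S516
G1 X86.446 Y138.635 F2416
G1 X79.364 Y146.751 F2416
G1 X84.722 Y156.504 F2416
M5
G0 X27.380 Y101.959
M4 S881
G1 X75.423 Y101.959 F1570
G1 X75.423 Y29.403 F1570
G1 X27.380 Y29.403 F1570
G1 X27.380 Y101.959 F1570
M5
G0 X69.780 Y73.518
M4 S881
G1 X125.205 Y119.958 F1570
G1 X105.183 Y151.914 F1570
G1 X109.120 Y66.299 F1570
M5
G0 X164.092 Y9.669
M4 S516
G1 X38.300 Y102.880 F2416
M5
G0 X128.876 Y181.648
M4 S881
G1 X130.215 Y154.179 F1570
G1 X136.488 Y117.043 F1570
G1 X147.697 Y70.239 F1570
M5
G0 X57.554 Y168.862
M4 S292
G1 X67.208 Y101.803 F2760
M5
G0 X27.235 Y82.081
M4 S292
G1 X60.318 Y85.938 F2760
G1 X101.422 Y70.172 F2760
G1 X136.649 Y52.221 F2760
M5
G0 X0.000 Y0.000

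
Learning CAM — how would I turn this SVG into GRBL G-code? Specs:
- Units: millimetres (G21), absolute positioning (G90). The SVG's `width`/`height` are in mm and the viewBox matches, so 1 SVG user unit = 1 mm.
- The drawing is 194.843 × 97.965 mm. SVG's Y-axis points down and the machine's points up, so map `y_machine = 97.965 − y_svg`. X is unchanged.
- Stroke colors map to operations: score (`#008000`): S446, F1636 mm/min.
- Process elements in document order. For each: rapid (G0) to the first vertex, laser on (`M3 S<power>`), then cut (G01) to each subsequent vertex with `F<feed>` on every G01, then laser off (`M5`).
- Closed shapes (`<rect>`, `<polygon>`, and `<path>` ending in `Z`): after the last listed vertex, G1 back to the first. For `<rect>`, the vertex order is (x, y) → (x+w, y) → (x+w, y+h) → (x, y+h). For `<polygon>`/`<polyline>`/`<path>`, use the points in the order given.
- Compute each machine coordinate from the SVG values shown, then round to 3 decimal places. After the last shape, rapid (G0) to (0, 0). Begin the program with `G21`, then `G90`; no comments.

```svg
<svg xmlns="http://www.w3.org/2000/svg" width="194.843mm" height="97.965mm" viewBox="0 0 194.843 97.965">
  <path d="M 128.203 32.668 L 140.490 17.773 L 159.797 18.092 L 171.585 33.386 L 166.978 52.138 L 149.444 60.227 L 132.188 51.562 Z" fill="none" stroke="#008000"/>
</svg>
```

1 u = 1 mm; y_m = 97.965 − y.

[1] `<path>` regular polygon, #008000→score S446 F1636: (128.203,65.297) → (140.490,80.192) → (159.797,79.873) → (171.585,64.579) → (166.978,45.827) → (149.444,37.738) → (132.188,46.403) → (128.203,65.297) (closed)

G21
G90
G0 X128.203 Y65.297
M3 S446
G01 X140.490 Y80.192 F1636
G01 X159.797 Y79.873 F1636
G01 X171.585 Y64.579 F1636
G01 X166.978 Y45.827 F1636
G01 X149.444 Y37.738 F1636
G01 X132.188 Y46.403 F1636
G01 X128.203 Y65.297 F1636
M5
G0 X0.000 Y0.000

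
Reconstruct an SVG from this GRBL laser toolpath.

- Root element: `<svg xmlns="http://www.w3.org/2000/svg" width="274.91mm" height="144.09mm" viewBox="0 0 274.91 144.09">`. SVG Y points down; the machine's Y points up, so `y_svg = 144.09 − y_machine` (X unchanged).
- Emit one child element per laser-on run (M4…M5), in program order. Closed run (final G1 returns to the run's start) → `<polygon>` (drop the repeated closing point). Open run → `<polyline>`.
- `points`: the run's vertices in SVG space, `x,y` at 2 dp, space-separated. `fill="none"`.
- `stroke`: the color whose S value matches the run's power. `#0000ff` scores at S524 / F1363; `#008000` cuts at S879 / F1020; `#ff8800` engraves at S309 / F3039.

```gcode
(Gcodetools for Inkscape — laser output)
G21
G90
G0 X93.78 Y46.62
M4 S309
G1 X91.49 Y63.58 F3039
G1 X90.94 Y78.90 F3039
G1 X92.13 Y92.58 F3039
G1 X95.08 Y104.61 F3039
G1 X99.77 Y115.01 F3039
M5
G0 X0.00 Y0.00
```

<svg xmlns="http://www.w3.org/2000/svg" width="274.91mm" height="144.09mm" viewBox="0 0 274.91 144.09">
  <polyline points="93.78,97.47 91.49,80.51 90.94,65.19 92.13,51.51 95.08,39.48 99.77,29.08" fill="none" stroke="#ff8800"/>
</svg>

Each laser-on run becomes one SVG element. Flip Y back into SVG space with y_svg = 144.09 − y_machine. Every run uses S309, so all elements get stroke `#ff8800` (engrave).

Run 1: The run is open, so emit a `<polyline>` with points (Y-flipped): 93.78,97.47 91.49,80.51 90.94,65.19 92.13,51.51 95.08,39.48 99.77,29.08.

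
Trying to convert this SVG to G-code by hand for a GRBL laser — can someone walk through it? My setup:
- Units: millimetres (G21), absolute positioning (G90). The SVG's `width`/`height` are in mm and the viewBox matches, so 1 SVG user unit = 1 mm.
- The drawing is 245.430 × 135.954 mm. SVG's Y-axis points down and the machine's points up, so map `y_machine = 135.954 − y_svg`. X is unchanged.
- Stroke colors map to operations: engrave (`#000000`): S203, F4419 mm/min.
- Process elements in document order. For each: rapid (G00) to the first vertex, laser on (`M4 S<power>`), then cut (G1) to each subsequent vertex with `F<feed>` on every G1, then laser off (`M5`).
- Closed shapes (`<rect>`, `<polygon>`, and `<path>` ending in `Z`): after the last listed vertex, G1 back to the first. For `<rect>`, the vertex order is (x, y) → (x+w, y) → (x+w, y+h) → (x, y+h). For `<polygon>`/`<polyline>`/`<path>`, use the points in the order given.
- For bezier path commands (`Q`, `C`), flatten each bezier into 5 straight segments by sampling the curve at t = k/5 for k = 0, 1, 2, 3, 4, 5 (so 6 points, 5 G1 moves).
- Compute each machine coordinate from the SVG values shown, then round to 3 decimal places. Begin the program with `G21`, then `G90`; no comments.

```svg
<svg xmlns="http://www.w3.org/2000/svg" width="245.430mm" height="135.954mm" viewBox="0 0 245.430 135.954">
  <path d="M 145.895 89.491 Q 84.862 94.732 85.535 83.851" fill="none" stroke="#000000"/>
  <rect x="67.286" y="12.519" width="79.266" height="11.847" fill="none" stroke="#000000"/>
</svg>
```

Since the viewBox matches the mm dimensions, user units are millimetres directly. The only transform is the Y-flip y_m = 135.954 − y_svg.

Shape 1 is a quadratic bezier drawn with `<path>`. Its stroke #000000 means engrave at S203, F4419. After flipping Y the toolpath is (145.895,46.463) → (123.950,45.011) → (106.942,44.850) → (94.870,45.978) → (87.734,48.395) → (85.535,52.103).

Shape 2 is a rectangle drawn with `<rect>`. Its stroke #000000 means engrave at S203, F4419. After flipping Y the toolpath is (67.286,123.435) → (146.552,123.435) → (146.552,111.588) → (67.286,111.588) → (67.286,123.435), returning to the start.

G21
G90
G00 X145.895 Y46.463
M4 S203
G1 X123.950 Y45.011 F4419
G1 X106.942 Y44.850 F4419
G1 X94.870 Y45.978 F4419
G1 X87.734 Y48.395 F4419
G1 X85.535 Y52.103 F4419
M5
G00 X67.286 Y123.435
M4 S203
G1 X146.552 Y123.435 F4419
G1 X146.552 Y111.588 F4419
G1 X67.286 Y111.588 F4419
G1 X67.286 Y123.435 F4419
M5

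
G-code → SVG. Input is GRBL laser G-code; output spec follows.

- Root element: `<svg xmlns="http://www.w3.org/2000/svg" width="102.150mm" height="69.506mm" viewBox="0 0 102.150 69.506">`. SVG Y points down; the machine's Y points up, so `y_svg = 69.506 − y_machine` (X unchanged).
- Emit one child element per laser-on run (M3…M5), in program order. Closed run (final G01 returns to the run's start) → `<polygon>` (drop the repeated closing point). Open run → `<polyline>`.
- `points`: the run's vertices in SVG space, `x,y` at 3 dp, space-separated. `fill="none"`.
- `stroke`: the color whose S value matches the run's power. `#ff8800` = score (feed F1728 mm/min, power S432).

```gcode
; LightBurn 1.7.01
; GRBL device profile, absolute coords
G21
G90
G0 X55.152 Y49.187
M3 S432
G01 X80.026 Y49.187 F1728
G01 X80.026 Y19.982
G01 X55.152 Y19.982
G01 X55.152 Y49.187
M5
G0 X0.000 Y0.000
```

y_svg = 69.506 − y_m. Every run uses S432, so all elements get stroke `#ff8800` (score).

[1] closed run; points: 55.152,20.319 80.026,20.319 80.026,49.524 55.152,49.524

<svg xmlns="http://www.w3.org/2000/svg" width="102.150mm" height="69.506mm" viewBox="0 0 102.150 69.506">
  <polygon points="55.152,20.319 80.026,20.319 80.026,49.524 55.152,49.524" fill="none" stroke="#ff8800"/>
</svg>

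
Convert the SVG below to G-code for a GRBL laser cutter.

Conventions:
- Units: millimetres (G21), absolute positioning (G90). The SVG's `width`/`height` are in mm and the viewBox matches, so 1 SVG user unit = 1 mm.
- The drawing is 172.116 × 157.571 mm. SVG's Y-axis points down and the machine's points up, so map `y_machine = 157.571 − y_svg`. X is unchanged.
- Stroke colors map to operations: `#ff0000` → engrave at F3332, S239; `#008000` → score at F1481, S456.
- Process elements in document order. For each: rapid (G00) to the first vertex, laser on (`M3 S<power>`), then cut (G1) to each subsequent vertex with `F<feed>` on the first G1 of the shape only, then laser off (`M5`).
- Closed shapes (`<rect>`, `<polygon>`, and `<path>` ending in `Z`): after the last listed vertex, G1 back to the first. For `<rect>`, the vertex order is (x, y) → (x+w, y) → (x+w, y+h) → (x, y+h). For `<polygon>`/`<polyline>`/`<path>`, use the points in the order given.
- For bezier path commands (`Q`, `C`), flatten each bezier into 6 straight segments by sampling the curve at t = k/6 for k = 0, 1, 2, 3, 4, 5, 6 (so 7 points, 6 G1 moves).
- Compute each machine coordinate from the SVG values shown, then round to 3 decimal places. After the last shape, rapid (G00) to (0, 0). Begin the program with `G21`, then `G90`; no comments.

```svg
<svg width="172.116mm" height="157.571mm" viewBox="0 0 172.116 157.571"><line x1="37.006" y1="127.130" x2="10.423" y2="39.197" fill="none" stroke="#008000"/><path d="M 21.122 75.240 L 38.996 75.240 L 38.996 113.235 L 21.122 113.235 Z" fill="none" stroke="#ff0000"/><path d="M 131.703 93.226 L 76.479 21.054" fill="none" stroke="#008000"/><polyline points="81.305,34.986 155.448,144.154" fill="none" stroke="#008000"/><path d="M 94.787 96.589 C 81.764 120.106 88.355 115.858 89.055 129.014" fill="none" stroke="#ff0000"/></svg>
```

G21
G90
G00 X37.006 Y30.441
M3 S456
G1 X10.423 Y118.374 F1481
M5
G00 X21.122 Y82.331
M3 S239
G1 X38.996 Y82.331 F3332
G1 X38.996 Y44.336
G1 X21.122 Y44.336
G1 X21.122 Y82.331
M5
G00 X131.703 Y64.345
M3 S456
G1 X76.479 Y136.517 F1481
M5
G00 X81.305 Y122.585
M3 S456
G1 X155.448 Y13.417 F1481
M5
G00 X94.787 Y60.982
M3 S239
G1 X89.792 Y51.328 F3332
G1 X87.357 Y45.047
G1 X86.775 Y40.884
G1 X87.336 Y37.585
G1 X88.332 Y33.894
G1 X89.055 Y28.557
M5
G00 X0.000 Y0.000

viewBox `0 0 172.116 157.571` with mm width/height → 1 unit = 1 mm. Flip: y_m = 157.571 − y_svg.

**Shape 1** — `<line>` line segment, stroke `#008000` → score (S456, F1481). Machine vertices: (37.006,30.441) → (10.423,118.374). Open path.

**Shape 2** — `<path>` rectangle, stroke `#ff0000` → engrave (S239, F3332). Machine vertices: (21.122,82.331) → (38.996,82.331) → (38.996,44.336) → (21.122,44.336) → (21.122,82.331). Closed: final G1 returns to the first vertex.

**Shape 3** — `<path>` line segment, stroke `#008000` → score (S456, F1481). Machine vertices: (131.703,64.345) → (76.479,136.517). Open path.

**Shape 4** — `<polyline>` line segment, stroke `#008000` → score (S456, F1481). Machine vertices: (81.305,122.585) → (155.448,13.417). Open path.

**Shape 5** — `<path>` cubic bezier, stroke `#ff0000` → engrave (S239, F3332). Control points (SVG): P0=(94.787,96.589), P1=(81.764,120.106), P2=(88.355,115.858), P3=(89.055,129.014); sampled at t=k/6. Machine vertices: (94.787,60.982) → (89.792,51.328) → (87.357,45.047) → (86.775,40.884) → (87.336,37.585) → (88.332,33.894) → (89.055,28.557). Open path.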